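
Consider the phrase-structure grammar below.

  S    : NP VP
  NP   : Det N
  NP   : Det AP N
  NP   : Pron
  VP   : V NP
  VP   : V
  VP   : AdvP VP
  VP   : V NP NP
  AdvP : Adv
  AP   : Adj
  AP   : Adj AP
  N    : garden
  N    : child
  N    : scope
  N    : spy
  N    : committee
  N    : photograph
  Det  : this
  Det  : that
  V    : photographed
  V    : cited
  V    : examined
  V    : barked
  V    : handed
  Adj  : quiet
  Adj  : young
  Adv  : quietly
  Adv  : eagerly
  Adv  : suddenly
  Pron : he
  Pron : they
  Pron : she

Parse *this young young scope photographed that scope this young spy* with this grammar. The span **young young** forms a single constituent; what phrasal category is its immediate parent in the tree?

NP

[S [NP [Det this] [AP [Adj young] [AP [Adj young]]] [N scope]] [VP [V photographed] [NP [Det that] [N scope]] [NP [Det this] [AP [Adj young]] [N spy]]]]
The span 'young young' is the AP node built by AP → Adj AP.
Its mother is the NP built by NP → Det AP N.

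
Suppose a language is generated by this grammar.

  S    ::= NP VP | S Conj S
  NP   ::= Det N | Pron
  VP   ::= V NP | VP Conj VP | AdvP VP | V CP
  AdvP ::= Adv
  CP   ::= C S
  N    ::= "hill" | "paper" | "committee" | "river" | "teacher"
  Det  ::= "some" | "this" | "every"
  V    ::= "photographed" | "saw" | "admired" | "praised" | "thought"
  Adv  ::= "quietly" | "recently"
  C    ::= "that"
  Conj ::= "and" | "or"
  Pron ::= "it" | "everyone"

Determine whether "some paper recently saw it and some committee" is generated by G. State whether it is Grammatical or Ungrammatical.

Ungrammatical

For S → NP VP, the only prefix that parses as NP is 'some paper', but the remainder 'recently saw it and some committee' is not a VP under these rules. The alternative S rule S → S Conj S likewise has no satisfying split.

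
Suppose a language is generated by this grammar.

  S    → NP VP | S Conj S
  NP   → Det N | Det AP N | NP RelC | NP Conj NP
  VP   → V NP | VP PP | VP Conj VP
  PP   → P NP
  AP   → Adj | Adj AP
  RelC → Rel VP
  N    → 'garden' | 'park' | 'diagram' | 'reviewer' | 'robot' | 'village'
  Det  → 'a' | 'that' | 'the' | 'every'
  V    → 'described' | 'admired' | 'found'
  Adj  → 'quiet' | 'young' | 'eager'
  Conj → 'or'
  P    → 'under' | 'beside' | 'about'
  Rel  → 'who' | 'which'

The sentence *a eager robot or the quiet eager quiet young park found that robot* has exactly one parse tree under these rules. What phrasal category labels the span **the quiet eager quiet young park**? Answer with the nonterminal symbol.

[S [NP [NP [Det a] [AP [Adj eager]] [N robot]] [Conj or] [NP [Det the] [AP [Adj quiet] [AP [Adj eager] [AP [Adj quiet] [AP [Adj young]]]]] [N park]]] [VP [V found] [NP [Det that] [N robot]]]]
The span 'the quiet eager quiet young park' is the NP node built by NP → Det AP N.

NP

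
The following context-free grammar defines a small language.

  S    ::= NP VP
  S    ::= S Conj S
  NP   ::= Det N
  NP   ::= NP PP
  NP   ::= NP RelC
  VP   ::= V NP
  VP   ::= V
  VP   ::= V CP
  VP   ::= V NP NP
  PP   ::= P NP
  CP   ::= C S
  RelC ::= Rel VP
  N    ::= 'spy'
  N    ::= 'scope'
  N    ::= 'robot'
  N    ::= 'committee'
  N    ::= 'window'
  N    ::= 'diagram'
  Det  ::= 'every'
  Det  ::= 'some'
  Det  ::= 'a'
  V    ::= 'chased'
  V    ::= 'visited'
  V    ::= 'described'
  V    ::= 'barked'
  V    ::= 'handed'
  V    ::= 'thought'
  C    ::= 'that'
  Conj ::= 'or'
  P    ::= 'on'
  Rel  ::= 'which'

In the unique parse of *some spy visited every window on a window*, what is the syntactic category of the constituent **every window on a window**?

[S [NP [Det some] [N spy]] [VP [V visited] [NP [NP [Det every] [N window]] [PP [P on] [NP [Det a] [N window]]]]]]
The span 'every window on a window' is the NP node built by NP → NP PP.

NP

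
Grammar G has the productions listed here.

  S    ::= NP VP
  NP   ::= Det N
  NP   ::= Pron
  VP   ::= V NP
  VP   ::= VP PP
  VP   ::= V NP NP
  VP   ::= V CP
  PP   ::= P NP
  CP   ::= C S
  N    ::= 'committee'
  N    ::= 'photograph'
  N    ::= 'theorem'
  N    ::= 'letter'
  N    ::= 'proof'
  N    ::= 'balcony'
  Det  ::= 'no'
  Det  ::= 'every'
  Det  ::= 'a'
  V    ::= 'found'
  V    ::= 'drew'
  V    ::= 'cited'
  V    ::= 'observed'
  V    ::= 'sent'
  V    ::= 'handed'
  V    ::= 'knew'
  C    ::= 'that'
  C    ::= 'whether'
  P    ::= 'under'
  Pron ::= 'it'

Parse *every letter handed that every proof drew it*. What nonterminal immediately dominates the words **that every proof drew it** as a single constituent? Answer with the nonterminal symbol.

S
  NP
    Det: every
    N: letter
  VP
    V: handed
    CP
      C: that
      S
        NP
          Det: every
          N: proof
        VP
          V: drew
          NP
            Pron: it
The span 'that every proof drew it' is the CP node built by CP → C S.

CP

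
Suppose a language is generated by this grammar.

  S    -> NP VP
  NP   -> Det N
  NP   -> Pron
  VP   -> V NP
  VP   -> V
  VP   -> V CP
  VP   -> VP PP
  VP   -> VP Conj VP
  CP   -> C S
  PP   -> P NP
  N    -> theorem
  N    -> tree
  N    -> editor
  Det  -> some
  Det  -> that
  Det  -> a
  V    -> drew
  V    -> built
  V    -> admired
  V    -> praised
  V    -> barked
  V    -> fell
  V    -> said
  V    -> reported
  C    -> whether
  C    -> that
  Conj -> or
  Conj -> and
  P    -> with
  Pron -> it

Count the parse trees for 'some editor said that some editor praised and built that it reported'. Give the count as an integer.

2

The two bracketings:
[S [NP [Det some] [N editor]] [VP [V said] [CP [C that] [S [NP [Det some] [N editor]] [VP [VP [V praised]] [Conj and] [VP [V built] [CP [C that] [S [NP [Pron it]] [VP [V reported]]]]]]]]]]
[S [NP [Det some] [N editor]] [VP [VP [V said] [CP [C that] [S [NP [Det some] [N editor]] [VP [V praised]]]]] [Conj and] [VP [V built] [CP [C that] [S [NP [Pron it]] [VP [V reported]]]]]]]
The trees differ in how a recursive rule is bracketed over the same span.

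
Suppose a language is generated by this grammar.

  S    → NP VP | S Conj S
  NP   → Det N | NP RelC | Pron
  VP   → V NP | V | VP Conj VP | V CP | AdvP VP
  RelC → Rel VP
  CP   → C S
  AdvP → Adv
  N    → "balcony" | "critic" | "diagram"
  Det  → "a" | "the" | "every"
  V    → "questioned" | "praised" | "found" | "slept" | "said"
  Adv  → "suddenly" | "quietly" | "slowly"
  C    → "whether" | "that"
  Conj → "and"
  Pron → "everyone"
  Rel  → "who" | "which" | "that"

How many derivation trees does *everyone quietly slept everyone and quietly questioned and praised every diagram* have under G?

Two of the 7 distinct bracketings:
[S [NP [Pron everyone]] [VP [VP [AdvP [Adv quietly]] [VP [V slept] [NP [Pron everyone]]]] [Conj and] [VP [VP [AdvP [Adv quietly]] [VP [V questioned]]] [Conj and] [VP [V praised] [NP [Det every] [N diagram]]]]]]
[S [NP [Pron everyone]] [VP [VP [AdvP [Adv quietly]] [VP [V slept] [NP [Pron everyone]]]] [Conj and] [VP [AdvP [Adv quietly]] [VP [VP [V questioned]] [Conj and] [VP [V praised] [NP [Det every] [N diagram]]]]]]]
The trees differ in how a recursive rule is bracketed over the same span.

7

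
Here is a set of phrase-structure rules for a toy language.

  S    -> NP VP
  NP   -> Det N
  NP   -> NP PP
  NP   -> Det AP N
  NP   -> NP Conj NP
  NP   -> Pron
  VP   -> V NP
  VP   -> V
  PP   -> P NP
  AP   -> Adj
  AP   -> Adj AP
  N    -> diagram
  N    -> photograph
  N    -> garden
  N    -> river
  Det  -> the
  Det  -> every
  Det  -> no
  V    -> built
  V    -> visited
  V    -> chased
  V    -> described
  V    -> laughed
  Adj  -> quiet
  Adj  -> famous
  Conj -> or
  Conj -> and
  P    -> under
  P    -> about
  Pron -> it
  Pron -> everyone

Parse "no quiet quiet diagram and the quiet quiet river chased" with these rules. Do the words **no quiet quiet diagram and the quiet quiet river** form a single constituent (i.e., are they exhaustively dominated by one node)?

[S [NP [NP [Det no] [AP [Adj quiet] [AP [Adj quiet]]] [N diagram]] [Conj and] [NP [Det the] [AP [Adj quiet] [AP [Adj quiet]]] [N river]]] [VP [V chased]]]
The words 'no quiet quiet diagram and the quiet quiet river' are exhaustively dominated by a single NP node (built by NP → NP Conj NP), so they form a constituent.

Yes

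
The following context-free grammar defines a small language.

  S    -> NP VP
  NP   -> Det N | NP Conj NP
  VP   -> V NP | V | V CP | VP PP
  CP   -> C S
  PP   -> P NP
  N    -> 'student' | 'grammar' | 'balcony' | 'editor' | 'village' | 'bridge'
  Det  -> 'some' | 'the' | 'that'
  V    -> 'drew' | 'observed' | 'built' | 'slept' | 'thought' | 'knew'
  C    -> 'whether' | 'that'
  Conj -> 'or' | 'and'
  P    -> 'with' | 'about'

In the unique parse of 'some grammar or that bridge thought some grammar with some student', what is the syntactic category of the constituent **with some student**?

S
  NP
    NP
      Det: some
      N: grammar
    Conj: or
    NP
      Det: that
      N: bridge
  VP
    VP
      V: thought
      NP
        Det: some
        N: grammar
    PP
      P: with
      NP
        Det: some
        N: student
The span 'with some student' is the PP node built by PP → P NP.

PP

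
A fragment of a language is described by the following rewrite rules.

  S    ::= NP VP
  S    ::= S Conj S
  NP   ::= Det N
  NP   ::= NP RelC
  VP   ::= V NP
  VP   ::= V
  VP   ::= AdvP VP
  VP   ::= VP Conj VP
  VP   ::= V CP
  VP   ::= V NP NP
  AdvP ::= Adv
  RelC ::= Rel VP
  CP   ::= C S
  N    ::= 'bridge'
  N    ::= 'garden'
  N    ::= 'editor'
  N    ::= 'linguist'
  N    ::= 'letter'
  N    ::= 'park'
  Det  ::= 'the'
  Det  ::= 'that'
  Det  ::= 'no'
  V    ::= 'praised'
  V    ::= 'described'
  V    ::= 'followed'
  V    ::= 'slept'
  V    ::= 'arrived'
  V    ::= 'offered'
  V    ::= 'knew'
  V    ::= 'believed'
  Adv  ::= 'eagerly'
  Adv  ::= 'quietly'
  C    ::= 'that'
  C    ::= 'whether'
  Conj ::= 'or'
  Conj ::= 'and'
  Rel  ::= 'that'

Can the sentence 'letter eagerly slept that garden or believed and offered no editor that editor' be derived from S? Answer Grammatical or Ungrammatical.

For S → NP VP, no prefix of the string parses as an NP. The alternative S rule S → S Conj S likewise has no satisfying split.

Ungrammatical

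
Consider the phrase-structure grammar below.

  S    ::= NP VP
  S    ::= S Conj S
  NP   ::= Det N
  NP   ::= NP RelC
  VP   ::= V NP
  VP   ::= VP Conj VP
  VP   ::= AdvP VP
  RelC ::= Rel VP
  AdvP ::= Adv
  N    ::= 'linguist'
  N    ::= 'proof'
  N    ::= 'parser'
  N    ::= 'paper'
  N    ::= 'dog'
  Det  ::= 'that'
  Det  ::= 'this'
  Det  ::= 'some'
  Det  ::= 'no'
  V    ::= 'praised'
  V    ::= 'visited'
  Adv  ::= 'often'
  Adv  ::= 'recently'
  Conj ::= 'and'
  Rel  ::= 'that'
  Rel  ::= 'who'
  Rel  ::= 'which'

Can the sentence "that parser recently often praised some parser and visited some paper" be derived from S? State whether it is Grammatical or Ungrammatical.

Grammatical

S
  NP
    Det: that
    N: parser
  VP
    VP
      AdvP
        Adv: recently
      VP
        AdvP
          Adv: often
        VP
          V: praised
          NP
            Det: some
            N: parser
    Conj: and
    VP
      V: visited
      NP
        Det: some
        N: paper
Every word is introduced by a lexical rule and the phrasal rules combine the resulting categories into a single S.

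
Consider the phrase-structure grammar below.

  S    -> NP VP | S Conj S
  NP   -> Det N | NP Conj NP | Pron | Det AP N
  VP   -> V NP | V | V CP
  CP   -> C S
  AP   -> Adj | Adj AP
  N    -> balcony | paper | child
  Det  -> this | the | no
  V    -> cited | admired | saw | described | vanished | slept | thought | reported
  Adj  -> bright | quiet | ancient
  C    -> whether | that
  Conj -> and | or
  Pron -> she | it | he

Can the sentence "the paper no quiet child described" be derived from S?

Ungrammatical

An N word can never sit immediately before a Det word in any string this grammar generates, so the substring 'paper no' rules out a derivation.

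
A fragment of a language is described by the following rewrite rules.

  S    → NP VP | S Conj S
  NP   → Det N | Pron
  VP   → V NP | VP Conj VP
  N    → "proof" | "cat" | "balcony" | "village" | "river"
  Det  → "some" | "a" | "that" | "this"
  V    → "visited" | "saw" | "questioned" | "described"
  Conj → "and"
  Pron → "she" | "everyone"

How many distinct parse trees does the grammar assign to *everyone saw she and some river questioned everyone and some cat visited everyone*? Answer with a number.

The two bracketings:
[S [S [NP [Pron everyone]] [VP [V saw] [NP [Pron she]]]] [Conj and] [S [S [NP [Det some] [N river]] [VP [V questioned] [NP [Pron everyone]]]] [Conj and] [S [NP [Det some] [N cat]] [VP [V visited] [NP [Pron everyone]]]]]]
[S [S [S [NP [Pron everyone]] [VP [V saw] [NP [Pron she]]]] [Conj and] [S [NP [Det some] [N river]] [VP [V questioned] [NP [Pron everyone]]]]] [Conj and] [S [NP [Det some] [N cat]] [VP [V visited] [NP [Pron everyone]]]]]
The trees differ in how a recursive rule is bracketed over the same span.

2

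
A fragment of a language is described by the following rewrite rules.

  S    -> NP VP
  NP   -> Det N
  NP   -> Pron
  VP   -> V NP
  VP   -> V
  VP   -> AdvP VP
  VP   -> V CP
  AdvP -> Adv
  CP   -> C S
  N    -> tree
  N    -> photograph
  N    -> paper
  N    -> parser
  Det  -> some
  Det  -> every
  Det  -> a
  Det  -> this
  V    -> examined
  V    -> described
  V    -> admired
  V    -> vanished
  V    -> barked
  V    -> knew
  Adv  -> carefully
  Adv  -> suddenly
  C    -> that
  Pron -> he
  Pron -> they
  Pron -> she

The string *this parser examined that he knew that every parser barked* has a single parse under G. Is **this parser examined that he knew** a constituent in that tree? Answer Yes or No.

[S [NP [Det this] [N parser]] [VP [V examined] [CP [C that] [S [NP [Pron he]] [VP [V knew] [CP [C that] [S [NP [Det every] [N parser]] [VP [V barked]]]]]]]]]
The smallest constituent containing 'this parser examined that he knew' is the S spanning 'this parser examined that he knew that every parser barked'; no single node in the tree dominates exactly the given words.

No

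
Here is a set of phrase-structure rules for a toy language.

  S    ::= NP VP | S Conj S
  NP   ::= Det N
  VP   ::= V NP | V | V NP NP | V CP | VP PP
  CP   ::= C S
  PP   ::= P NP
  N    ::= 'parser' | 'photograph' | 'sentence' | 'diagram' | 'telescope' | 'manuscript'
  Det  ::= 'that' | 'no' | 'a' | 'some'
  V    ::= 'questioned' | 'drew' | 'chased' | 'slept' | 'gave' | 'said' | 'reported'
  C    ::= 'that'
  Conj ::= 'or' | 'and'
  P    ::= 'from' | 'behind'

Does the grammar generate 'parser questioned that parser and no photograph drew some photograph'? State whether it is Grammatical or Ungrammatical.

For S → NP VP, no prefix of the string parses as an NP. The alternative S rule S → S Conj S likewise has no satisfying split.

Ungrammatical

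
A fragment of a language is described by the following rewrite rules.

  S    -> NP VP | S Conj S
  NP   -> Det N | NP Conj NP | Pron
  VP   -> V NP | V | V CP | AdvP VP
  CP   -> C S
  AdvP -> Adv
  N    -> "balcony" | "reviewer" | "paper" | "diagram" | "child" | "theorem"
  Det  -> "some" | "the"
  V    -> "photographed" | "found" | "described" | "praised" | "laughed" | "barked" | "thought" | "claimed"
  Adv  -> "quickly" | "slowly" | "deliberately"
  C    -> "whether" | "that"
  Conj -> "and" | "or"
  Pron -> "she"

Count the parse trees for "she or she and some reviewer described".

The two bracketings:
[S [NP [NP [Pron she]] [Conj or] [NP [NP [Pron she]] [Conj and] [NP [Det some] [N reviewer]]]] [VP [V described]]]
[S [NP [NP [NP [Pron she]] [Conj or] [NP [Pron she]]] [Conj and] [NP [Det some] [N reviewer]]] [VP [V described]]]
The trees differ in how a recursive rule is bracketed over the same span.

2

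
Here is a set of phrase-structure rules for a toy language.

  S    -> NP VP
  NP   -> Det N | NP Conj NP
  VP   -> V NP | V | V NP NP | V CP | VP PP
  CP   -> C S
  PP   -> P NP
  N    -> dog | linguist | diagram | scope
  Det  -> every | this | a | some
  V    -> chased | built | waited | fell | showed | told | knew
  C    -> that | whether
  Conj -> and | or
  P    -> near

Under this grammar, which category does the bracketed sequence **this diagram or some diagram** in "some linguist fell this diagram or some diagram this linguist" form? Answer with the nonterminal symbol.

NP

S
  NP
    Det: some
    N: linguist
  VP
    V: fell
    NP
      NP
        Det: this
        N: diagram
      Conj: or
      NP
        Det: some
        N: diagram
    NP
      Det: this
      N: linguist
The span 'this diagram or some diagram' is the NP node built by NP → NP Conj NP.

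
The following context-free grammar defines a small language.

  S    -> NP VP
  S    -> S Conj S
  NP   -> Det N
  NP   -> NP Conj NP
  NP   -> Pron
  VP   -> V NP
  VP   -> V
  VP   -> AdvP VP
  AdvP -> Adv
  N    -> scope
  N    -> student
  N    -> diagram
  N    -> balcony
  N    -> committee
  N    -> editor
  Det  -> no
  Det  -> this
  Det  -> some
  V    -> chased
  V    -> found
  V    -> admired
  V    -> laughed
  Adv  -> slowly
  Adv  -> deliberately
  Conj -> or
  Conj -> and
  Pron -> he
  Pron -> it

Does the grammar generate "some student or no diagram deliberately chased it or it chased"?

Grammatical

S
  S
    NP
      NP
        Det: some
        N: student
      Conj: or
      NP
        Det: no
        N: diagram
    VP
      AdvP
        Adv: deliberately
      VP
        V: chased
        NP
          Pron: it
  Conj: or
  S
    NP
      Pron: it
    VP
      V: chased
Each bracket corresponds to one application of a listed rule, so the string is derivable from S.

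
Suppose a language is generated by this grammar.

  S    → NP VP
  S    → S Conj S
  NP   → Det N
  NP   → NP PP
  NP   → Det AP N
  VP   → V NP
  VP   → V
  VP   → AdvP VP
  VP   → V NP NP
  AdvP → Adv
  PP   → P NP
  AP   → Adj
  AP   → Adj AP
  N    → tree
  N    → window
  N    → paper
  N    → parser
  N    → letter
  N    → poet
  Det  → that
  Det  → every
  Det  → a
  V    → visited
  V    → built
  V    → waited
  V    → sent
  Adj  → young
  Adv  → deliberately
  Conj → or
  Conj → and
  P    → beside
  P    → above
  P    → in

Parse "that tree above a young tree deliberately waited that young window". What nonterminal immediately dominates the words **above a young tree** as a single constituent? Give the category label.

PP

[S [NP [NP [Det that] [N tree]] [PP [P above] [NP [Det a] [AP [Adj young]] [N tree]]]] [VP [AdvP [Adv deliberately]] [VP [V waited] [NP [Det that] [AP [Adj young]] [N window]]]]]
The span 'above a young tree' is the PP node built by PP → P NP.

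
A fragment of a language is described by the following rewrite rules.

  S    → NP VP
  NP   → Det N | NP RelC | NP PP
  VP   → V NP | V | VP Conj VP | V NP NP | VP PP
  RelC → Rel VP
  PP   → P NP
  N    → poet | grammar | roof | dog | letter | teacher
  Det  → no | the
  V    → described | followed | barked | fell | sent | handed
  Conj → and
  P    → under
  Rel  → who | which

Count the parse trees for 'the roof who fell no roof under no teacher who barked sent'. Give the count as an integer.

Two of the 7 distinct bracketings:
[S [NP [NP [Det the] [N roof]] [RelC [Rel who] [VP [V fell] [NP [NP [NP [Det no] [N roof]] [PP [P under] [NP [Det no] [N teacher]]]] [RelC [Rel who] [VP [V barked]]]]]]] [VP [V sent]]]
[S [NP [NP [Det the] [N roof]] [RelC [Rel who] [VP [V fell] [NP [NP [Det no] [N roof]] [PP [P under] [NP [NP [Det no] [N teacher]] [RelC [Rel who] [VP [V barked]]]]]]]]] [VP [V sent]]]
The trees differ in how a recursive rule is bracketed over the same span.

7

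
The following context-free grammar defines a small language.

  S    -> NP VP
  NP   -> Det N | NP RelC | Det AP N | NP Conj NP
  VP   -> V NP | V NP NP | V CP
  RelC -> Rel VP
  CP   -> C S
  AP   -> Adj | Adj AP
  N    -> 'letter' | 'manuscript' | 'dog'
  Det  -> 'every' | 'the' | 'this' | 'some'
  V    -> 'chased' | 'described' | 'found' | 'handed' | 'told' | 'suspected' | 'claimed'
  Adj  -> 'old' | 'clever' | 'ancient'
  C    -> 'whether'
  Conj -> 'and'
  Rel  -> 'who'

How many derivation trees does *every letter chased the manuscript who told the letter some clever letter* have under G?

2

The two bracketings:
[S [NP [Det every] [N letter]] [VP [V chased] [NP [NP [Det the] [N manuscript]] [RelC [Rel who] [VP [V told] [NP [Det the] [N letter]] [NP [Det some] [AP [Adj clever]] [N letter]]]]]]]
[S [NP [Det every] [N letter]] [VP [V chased] [NP [NP [Det the] [N manuscript]] [RelC [Rel who] [VP [V told] [NP [Det the] [N letter]]]]] [NP [Det some] [AP [Adj clever]] [N letter]]]]
The trees differ in how a recursive rule is bracketed over the same span.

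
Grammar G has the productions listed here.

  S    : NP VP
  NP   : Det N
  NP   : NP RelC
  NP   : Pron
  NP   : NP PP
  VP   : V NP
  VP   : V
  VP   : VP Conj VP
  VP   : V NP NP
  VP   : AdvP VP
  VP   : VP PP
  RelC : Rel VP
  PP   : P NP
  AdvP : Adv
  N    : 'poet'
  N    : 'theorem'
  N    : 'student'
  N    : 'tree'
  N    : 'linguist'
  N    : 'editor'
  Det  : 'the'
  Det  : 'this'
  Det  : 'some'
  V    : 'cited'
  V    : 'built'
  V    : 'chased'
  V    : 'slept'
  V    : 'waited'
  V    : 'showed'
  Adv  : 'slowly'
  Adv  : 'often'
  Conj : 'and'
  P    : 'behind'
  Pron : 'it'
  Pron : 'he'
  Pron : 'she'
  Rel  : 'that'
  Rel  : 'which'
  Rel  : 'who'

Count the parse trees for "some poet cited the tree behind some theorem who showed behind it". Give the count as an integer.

Two of the 10 distinct bracketings:
[S [NP [Det some] [N poet]] [VP [V cited] [NP [NP [NP [Det the] [N tree]] [PP [P behind] [NP [Det some] [N theorem]]]] [RelC [Rel who] [VP [VP [V showed]] [PP [P behind] [NP [Pron it]]]]]]]]
[S [NP [Det some] [N poet]] [VP [V cited] [NP [NP [Det the] [N tree]] [PP [P behind] [NP [NP [Det some] [N theorem]] [RelC [Rel who] [VP [VP [V showed]] [PP [P behind] [NP [Pron it]]]]]]]]]]
The trees differ in how a recursive rule is bracketed over the same span.

10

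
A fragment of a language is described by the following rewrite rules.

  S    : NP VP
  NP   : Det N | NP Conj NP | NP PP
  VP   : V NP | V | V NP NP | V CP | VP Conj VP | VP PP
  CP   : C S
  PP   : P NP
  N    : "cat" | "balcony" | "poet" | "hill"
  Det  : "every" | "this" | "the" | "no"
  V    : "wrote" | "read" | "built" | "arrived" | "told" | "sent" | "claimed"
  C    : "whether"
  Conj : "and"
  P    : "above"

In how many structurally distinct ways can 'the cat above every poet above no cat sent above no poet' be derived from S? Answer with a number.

2

The two bracketings:
[S [NP [NP [Det the] [N cat]] [PP [P above] [NP [NP [Det every] [N poet]] [PP [P above] [NP [Det no] [N cat]]]]]] [VP [VP [V sent]] [PP [P above] [NP [Det no] [N poet]]]]]
[S [NP [NP [NP [Det the] [N cat]] [PP [P above] [NP [Det every] [N poet]]]] [PP [P above] [NP [Det no] [N cat]]]] [VP [VP [V sent]] [PP [P above] [NP [Det no] [N poet]]]]]
The trees differ in how a recursive rule is bracketed over the same span.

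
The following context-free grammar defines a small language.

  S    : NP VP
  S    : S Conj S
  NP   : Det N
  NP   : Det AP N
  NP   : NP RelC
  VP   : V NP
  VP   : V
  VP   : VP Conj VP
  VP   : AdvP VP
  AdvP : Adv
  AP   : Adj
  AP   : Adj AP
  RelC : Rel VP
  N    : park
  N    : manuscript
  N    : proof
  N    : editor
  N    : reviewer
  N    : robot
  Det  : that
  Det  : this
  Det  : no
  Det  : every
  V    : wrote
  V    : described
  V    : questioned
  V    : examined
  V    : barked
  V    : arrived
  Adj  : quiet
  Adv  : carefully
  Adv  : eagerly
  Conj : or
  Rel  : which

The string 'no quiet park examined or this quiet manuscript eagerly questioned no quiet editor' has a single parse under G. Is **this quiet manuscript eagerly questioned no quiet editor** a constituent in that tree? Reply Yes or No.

Yes

[S [S [NP [Det no] [AP [Adj quiet]] [N park]] [VP [V examined]]] [Conj or] [S [NP [Det this] [AP [Adj quiet]] [N manuscript]] [VP [AdvP [Adv eagerly]] [VP [V questioned] [NP [Det no] [AP [Adj quiet]] [N editor]]]]]]
The words 'this quiet manuscript eagerly questioned no quiet editor' are exhaustively dominated by a single S node (built by S → NP VP), so they form a constituent.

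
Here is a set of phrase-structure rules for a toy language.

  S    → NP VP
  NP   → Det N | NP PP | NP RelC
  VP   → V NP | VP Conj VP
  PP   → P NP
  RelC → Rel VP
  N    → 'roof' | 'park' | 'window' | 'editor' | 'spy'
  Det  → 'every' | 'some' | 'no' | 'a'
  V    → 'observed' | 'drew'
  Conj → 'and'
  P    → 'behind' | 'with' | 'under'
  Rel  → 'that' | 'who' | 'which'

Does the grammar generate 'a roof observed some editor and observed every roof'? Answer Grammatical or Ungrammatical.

Grammatical

S
  NP
    Det: a
    N: roof
  VP
    VP
      V: observed
      NP
        Det: some
        N: editor
    Conj: and
    VP
      V: observed
      NP
        Det: every
        N: roof
Every word is introduced by a lexical rule and the phrasal rules combine the resulting categories into a single S.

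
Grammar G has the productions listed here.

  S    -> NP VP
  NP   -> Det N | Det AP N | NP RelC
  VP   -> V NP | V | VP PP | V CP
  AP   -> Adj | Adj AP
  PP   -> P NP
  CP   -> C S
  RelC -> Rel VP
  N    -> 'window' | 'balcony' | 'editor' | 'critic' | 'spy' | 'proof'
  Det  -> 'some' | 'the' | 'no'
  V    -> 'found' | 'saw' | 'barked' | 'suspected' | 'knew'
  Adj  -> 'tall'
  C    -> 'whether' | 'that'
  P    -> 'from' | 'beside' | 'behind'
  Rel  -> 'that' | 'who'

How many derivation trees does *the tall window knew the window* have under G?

1

[S [NP [Det the] [AP [Adj tall]] [N window]] [VP [V knew] [NP [Det the] [N window]]]]
No rule offers an alternative attachment or grouping for any span, so this is the only derivation.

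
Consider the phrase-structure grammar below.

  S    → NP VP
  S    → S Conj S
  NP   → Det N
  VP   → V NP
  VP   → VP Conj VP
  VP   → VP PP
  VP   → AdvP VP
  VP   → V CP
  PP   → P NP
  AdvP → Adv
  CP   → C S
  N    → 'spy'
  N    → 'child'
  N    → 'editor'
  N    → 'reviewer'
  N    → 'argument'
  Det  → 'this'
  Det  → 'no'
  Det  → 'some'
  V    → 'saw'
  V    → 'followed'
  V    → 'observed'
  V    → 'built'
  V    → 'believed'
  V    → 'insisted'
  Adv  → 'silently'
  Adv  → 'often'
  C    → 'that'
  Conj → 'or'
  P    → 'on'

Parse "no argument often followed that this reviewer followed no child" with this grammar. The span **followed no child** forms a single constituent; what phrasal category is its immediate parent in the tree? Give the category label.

S

[S [NP [Det no] [N argument]] [VP [AdvP [Adv often]] [VP [V followed] [CP [C that] [S [NP [Det this] [N reviewer]] [VP [V followed] [NP [Det no] [N child]]]]]]]]
The span 'followed no child' is the VP node built by VP → V NP.
Its mother is the S built by S → NP VP.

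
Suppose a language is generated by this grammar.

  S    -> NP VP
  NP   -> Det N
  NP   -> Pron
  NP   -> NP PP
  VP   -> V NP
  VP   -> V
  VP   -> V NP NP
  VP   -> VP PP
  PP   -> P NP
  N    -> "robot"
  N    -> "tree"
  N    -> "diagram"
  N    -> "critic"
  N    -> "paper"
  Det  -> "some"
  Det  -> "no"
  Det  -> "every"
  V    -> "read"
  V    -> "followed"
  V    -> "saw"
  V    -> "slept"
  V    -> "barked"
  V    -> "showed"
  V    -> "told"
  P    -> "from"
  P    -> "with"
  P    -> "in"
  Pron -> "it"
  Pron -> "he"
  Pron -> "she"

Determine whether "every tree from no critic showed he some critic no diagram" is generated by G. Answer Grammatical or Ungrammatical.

For S → NP VP, every NP-prefix leaves a non-VP remainder: after 'every tree' the remainder is not a VP; after 'every tree from no critic' the remainder is not a VP.

Ungrammatical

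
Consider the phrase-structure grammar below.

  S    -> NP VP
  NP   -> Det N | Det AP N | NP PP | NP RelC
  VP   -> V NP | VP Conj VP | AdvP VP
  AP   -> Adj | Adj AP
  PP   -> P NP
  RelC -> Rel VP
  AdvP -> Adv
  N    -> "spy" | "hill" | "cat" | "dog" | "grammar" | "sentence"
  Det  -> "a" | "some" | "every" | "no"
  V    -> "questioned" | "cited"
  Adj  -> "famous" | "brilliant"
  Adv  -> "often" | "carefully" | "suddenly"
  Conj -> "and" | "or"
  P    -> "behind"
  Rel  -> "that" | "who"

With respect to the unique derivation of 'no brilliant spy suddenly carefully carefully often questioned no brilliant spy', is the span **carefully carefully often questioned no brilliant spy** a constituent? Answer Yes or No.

Yes

[S [NP [Det no] [AP [Adj brilliant]] [N spy]] [VP [AdvP [Adv suddenly]] [VP [AdvP [Adv carefully]] [VP [AdvP [Adv carefully]] [VP [AdvP [Adv often]] [VP [V questioned] [NP [Det no] [AP [Adj brilliant]] [N spy]]]]]]]]
The words 'carefully carefully often questioned no brilliant spy' are exhaustively dominated by a single VP node (built by VP → AdvP VP), so they form a constituent.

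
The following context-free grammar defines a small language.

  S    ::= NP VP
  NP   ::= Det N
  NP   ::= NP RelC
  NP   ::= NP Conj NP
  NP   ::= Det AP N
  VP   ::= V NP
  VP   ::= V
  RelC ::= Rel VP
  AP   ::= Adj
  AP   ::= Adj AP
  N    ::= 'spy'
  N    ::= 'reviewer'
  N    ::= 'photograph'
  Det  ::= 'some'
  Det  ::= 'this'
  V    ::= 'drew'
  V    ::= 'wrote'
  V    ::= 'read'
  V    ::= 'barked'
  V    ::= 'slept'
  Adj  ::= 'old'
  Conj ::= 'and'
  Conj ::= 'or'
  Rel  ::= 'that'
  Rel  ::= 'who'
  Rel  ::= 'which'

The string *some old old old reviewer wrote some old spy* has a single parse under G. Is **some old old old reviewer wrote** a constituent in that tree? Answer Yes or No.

No

[S [NP [Det some] [AP [Adj old] [AP [Adj old] [AP [Adj old]]]] [N reviewer]] [VP [V wrote] [NP [Det some] [AP [Adj old]] [N spy]]]]
The smallest constituent containing 'some old old old reviewer wrote' is the S spanning 'some old old old reviewer wrote some old spy'; no single node in the tree dominates exactly the given words.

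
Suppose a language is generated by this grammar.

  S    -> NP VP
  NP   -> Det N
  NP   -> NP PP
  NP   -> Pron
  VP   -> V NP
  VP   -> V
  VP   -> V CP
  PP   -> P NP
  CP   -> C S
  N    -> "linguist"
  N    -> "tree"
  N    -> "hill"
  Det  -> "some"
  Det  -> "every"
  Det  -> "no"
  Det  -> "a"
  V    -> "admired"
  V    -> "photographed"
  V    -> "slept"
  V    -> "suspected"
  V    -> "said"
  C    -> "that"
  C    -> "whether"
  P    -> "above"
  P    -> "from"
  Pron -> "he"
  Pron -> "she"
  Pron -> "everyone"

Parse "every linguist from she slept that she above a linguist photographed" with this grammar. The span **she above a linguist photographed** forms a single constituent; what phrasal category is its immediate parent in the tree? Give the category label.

CP

[S [NP [NP [Det every] [N linguist]] [PP [P from] [NP [Pron she]]]] [VP [V slept] [CP [C that] [S [NP [NP [Pron she]] [PP [P above] [NP [Det a] [N linguist]]]] [VP [V photographed]]]]]]
The span 'she above a linguist photographed' is the S node built by S → NP VP.
Its mother is the CP built by CP → C S.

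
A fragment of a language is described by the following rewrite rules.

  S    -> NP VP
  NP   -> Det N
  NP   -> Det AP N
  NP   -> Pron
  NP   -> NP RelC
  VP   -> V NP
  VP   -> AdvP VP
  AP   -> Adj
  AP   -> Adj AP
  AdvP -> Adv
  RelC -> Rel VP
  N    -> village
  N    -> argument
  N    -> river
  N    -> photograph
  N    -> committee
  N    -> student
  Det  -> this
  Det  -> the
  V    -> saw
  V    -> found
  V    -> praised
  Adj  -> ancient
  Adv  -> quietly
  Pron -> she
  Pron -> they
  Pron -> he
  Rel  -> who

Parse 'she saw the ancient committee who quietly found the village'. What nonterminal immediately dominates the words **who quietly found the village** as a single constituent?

RelC

[S [NP [Pron she]] [VP [V saw] [NP [NP [Det the] [AP [Adj ancient]] [N committee]] [RelC [Rel who] [VP [AdvP [Adv quietly]] [VP [V found] [NP [Det the] [N village]]]]]]]]
The span 'who quietly found the village' is the RelC node built by RelC → Rel VP.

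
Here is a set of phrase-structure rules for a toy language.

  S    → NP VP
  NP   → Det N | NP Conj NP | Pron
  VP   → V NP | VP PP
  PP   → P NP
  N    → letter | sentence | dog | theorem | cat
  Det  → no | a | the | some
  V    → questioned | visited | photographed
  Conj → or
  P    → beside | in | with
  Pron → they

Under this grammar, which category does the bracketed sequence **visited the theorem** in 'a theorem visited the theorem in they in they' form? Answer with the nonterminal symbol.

S
  NP
    Det: a
    N: theorem
  VP
    VP
      VP
        V: visited
        NP
          Det: the
          N: theorem
      PP
        P: in
        NP
          Pron: they
    PP
      P: in
      NP
        Pron: they
The span 'visited the theorem' is the VP node built by VP → V NP.

VP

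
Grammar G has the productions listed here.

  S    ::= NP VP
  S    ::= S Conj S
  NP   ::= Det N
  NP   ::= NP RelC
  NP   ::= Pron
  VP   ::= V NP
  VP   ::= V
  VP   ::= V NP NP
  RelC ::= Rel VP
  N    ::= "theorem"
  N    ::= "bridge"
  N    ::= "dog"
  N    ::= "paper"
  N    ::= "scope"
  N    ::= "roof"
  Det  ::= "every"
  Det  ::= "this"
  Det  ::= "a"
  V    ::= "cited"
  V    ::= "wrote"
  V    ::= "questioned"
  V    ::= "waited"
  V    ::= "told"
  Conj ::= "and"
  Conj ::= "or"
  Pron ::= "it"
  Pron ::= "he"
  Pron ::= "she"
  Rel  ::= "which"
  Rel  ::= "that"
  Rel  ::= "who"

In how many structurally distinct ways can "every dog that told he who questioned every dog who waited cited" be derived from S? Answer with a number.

7

Two of the 7 distinct bracketings:
[S [NP [NP [Det every] [N dog]] [RelC [Rel that] [VP [V told] [NP [NP [Pron he]] [RelC [Rel who] [VP [V questioned] [NP [NP [Det every] [N dog]] [RelC [Rel who] [VP [V waited]]]]]]]]]] [VP [V cited]]]
[S [NP [NP [Det every] [N dog]] [RelC [Rel that] [VP [V told] [NP [NP [NP [Pron he]] [RelC [Rel who] [VP [V questioned] [NP [Det every] [N dog]]]]] [RelC [Rel who] [VP [V waited]]]]]]] [VP [V cited]]]
The trees differ in how a recursive rule is bracketed over the same span.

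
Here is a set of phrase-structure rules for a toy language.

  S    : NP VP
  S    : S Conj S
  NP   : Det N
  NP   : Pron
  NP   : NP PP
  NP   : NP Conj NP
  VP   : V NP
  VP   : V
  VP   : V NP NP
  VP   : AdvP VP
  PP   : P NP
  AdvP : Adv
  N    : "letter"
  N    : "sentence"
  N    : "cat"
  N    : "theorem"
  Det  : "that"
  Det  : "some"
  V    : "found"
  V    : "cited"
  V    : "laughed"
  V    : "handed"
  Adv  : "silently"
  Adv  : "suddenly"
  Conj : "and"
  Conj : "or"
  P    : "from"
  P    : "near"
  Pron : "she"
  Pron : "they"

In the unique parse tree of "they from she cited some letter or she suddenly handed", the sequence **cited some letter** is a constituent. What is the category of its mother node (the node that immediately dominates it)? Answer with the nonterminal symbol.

S
  S
    NP
      NP
        Pron: they
      PP
        P: from
        NP
          Pron: she
    VP
      V: cited
      NP
        Det: some
        N: letter
  Conj: or
  S
    NP
      Pron: she
    VP
      AdvP
        Adv: suddenly
      VP
        V: handed
The span 'cited some letter' is the VP node built by VP → V NP.
Its mother is the S built by S → NP VP.

S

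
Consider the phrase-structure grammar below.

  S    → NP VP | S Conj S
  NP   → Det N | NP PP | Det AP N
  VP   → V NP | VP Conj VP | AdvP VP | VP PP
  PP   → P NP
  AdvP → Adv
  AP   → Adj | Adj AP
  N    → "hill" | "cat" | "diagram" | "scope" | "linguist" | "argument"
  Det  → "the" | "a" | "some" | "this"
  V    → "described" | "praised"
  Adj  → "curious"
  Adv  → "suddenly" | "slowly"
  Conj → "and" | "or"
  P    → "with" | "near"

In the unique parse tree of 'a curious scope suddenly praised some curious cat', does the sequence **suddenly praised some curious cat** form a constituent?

[S [NP [Det a] [AP [Adj curious]] [N scope]] [VP [AdvP [Adv suddenly]] [VP [V praised] [NP [Det some] [AP [Adj curious]] [N cat]]]]]
The words 'suddenly praised some curious cat' are exhaustively dominated by a single VP node (built by VP → AdvP VP), so they form a constituent.

Yes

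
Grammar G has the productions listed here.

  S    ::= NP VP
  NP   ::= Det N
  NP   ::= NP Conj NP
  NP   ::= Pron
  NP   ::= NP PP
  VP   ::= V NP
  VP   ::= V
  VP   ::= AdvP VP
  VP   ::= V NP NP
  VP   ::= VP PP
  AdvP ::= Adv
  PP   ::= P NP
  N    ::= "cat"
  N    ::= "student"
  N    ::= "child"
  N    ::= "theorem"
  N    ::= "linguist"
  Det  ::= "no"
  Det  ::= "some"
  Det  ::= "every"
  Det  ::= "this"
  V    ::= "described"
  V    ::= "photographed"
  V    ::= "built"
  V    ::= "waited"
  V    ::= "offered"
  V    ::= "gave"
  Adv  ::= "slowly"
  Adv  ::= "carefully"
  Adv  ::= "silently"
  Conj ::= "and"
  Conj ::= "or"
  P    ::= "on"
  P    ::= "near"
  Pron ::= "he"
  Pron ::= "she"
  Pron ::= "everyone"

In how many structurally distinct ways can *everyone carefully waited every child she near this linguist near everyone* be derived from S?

Two of the 9 distinct bracketings:
[S [NP [Pron everyone]] [VP [AdvP [Adv carefully]] [VP [V waited] [NP [Det every] [N child]] [NP [NP [Pron she]] [PP [P near] [NP [NP [Det this] [N linguist]] [PP [P near] [NP [Pron everyone]]]]]]]]]
[S [NP [Pron everyone]] [VP [AdvP [Adv carefully]] [VP [V waited] [NP [Det every] [N child]] [NP [NP [NP [Pron she]] [PP [P near] [NP [Det this] [N linguist]]]] [PP [P near] [NP [Pron everyone]]]]]]]
The trees differ in how a recursive rule is bracketed over the same span.

9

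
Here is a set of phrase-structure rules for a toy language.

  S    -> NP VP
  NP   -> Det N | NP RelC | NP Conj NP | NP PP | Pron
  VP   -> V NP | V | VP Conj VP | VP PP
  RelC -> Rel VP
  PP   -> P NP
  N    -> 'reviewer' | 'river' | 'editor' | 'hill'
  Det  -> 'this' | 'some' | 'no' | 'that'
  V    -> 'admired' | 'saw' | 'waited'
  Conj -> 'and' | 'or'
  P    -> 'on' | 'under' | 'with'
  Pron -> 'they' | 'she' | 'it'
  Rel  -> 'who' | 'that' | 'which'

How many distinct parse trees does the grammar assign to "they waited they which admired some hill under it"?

4

Two of the 4 distinct bracketings:
[S [NP [Pron they]] [VP [V waited] [NP [NP [Pron they]] [RelC [Rel which] [VP [V admired] [NP [NP [Det some] [N hill]] [PP [P under] [NP [Pron it]]]]]]]]]
[S [NP [Pron they]] [VP [V waited] [NP [NP [Pron they]] [RelC [Rel which] [VP [VP [V admired] [NP [Det some] [N hill]]] [PP [P under] [NP [Pron it]]]]]]]]
The difference turns on whether NP → NP PP is used at the relevant span, versus an alternative expansion of NP.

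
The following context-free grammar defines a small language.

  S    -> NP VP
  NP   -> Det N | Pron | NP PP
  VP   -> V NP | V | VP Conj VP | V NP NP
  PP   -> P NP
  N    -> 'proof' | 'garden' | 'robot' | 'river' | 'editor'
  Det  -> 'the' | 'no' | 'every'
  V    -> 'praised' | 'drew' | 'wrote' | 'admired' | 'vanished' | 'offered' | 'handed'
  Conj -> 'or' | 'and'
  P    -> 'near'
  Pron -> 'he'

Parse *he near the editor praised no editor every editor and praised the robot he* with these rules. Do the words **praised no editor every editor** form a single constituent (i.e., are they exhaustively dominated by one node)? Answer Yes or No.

[S [NP [NP [Pron he]] [PP [P near] [NP [Det the] [N editor]]]] [VP [VP [V praised] [NP [Det no] [N editor]] [NP [Det every] [N editor]]] [Conj and] [VP [V praised] [NP [Det the] [N robot]] [NP [Pron he]]]]]
The words 'praised no editor every editor' are exhaustively dominated by a single VP node (built by VP → V NP NP), so they form a constituent.

Yes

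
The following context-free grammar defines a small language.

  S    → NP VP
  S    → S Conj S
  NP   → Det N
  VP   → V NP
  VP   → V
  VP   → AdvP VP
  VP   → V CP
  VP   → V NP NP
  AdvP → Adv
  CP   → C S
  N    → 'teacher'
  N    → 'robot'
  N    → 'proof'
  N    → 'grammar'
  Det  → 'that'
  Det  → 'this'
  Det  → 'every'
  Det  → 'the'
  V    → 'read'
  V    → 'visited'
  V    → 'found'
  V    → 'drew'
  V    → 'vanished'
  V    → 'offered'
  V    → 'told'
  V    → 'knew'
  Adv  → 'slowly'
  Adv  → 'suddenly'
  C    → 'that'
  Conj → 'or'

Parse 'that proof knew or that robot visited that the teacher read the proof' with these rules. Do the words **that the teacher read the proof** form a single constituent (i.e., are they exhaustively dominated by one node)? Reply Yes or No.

Yes

[S [S [NP [Det that] [N proof]] [VP [V knew]]] [Conj or] [S [NP [Det that] [N robot]] [VP [V visited] [CP [C that] [S [NP [Det the] [N teacher]] [VP [V read] [NP [Det the] [N proof]]]]]]]]
The words 'that the teacher read the proof' are exhaustively dominated by a single CP node (built by CP → C S), so they form a constituent.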